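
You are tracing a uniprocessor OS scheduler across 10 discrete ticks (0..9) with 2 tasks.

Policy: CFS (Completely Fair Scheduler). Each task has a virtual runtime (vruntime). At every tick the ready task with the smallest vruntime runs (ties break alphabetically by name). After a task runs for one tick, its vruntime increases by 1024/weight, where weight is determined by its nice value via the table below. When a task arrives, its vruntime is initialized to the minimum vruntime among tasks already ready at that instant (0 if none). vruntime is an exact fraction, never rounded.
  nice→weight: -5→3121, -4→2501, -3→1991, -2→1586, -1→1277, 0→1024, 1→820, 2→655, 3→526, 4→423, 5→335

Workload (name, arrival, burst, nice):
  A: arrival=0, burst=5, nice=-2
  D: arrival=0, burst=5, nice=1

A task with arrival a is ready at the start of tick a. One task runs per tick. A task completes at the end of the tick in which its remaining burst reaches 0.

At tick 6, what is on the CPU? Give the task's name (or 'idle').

running at tick 6 = D

t=0: vr[A=0 D=0] → run A
t=1: vr[A=512/793 D=0] → run D
t=2: vr[A=512/793 D=256/205] → run A
t=3: vr[A=1024/793 D=256/205] → run D
t=4: vr[A=1024/793 D=512/205] → run A
t=5: vr[A=1536/793 D=512/205] → run A
t=6: vr[A=2048/793 D=512/205] → run D
t=7: vr[A=2048/793 D=768/205] → run A
t=8: vr[D=768/205] → run D
t=9: vr[D=1024/205] → run D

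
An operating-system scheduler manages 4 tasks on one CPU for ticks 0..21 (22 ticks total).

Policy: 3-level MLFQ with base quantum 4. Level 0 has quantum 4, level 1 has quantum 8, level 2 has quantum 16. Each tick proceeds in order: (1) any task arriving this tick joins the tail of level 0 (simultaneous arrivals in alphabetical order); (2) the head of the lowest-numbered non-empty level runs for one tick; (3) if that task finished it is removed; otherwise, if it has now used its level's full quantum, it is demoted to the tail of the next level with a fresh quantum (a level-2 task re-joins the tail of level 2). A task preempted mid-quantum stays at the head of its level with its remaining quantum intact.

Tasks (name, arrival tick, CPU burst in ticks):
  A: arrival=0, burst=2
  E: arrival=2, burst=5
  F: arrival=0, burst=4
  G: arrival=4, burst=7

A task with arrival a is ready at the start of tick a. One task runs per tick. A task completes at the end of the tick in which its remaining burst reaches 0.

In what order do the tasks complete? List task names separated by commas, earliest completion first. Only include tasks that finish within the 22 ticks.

completion order = A, F, E, G

t=0: L0/L1/L2 = AF/-/- → run A
t=1: L0/L1/L2 = AF/-/- → run A
t=2: L0/L1/L2 = FE/-/- → run F
t=3: L0/L1/L2 = FE/-/- → run F
t=4: L0/L1/L2 = FEG/-/- → run F
t=5: L0/L1/L2 = FEG/-/- → run F
t=6: L0/L1/L2 = EG/-/- → run E
t=7: L0/L1/L2 = EG/-/- → run E
t=8: L0/L1/L2 = EG/-/- → run E
t=9: L0/L1/L2 = EG/-/- → run E
t=10: L0/L1/L2 = G/E/- → run G
t=11: L0/L1/L2 = G/E/- → run G
t=12: L0/L1/L2 = G/E/- → run G
t=13: L0/L1/L2 = G/E/- → run G
t=14: L0/L1/L2 = -/EG/- → run E
t=15: L0/L1/L2 = -/G/- → run G
t=16: L0/L1/L2 = -/G/- → run G
t=17: L0/L1/L2 = -/G/- → run G
t=18: (idle)
t=19: (idle)
t=20: (idle)
t=21: (idle)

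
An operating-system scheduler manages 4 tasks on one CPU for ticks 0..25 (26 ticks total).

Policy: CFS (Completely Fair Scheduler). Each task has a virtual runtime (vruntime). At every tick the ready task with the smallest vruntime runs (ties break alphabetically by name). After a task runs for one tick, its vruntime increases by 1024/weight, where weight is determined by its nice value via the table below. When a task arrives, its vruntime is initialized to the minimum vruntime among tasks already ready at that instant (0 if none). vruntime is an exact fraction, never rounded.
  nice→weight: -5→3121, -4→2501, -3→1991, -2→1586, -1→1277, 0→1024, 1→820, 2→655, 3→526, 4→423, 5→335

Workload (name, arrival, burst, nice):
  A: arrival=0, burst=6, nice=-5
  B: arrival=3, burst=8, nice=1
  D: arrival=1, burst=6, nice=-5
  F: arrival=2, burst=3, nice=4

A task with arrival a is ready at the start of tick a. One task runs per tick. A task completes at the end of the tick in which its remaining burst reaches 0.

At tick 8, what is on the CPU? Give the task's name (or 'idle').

t=0: vr[A=0] → run A
t=1: vr[A=1024/3121 D=1024/3121] → run A
t=2: vr[A=2048/3121 D=1024/3121 F=1024/3121] → run D
t=3: vr[A=2048/3121 B=1024/3121 D=2048/3121 F=1024/3121] → run B
t=4: vr[A=2048/3121 B=1008896/639805 D=2048/3121 F=1024/3121] → run F
t=5: vr[A=2048/3121 B=1008896/639805 D=2048/3121 F=3629056/1320183] → run A
t=6: vr[A=3072/3121 B=1008896/639805 D=2048/3121 F=3629056/1320183] → run D
t=7: vr[A=3072/3121 B=1008896/639805 D=3072/3121 F=3629056/1320183] → run A
t=8: vr[A=4096/3121 B=1008896/639805 D=3072/3121 F=3629056/1320183] → run D
t=9: vr[A=4096/3121 B=1008896/639805 D=4096/3121 F=3629056/1320183] → run A
t=10: vr[A=5120/3121 B=1008896/639805 D=4096/3121 F=3629056/1320183] → run D
t=11: vr[A=5120/3121 B=1008896/639805 D=5120/3121 F=3629056/1320183] → run B
t=12: vr[A=5120/3121 B=1807872/639805 D=5120/3121 F=3629056/1320183] → run A
t=13: vr[B=1807872/639805 D=5120/3121 F=3629056/1320183] → run D
t=14: vr[B=1807872/639805 D=6144/3121 F=3629056/1320183] → run D
t=15: vr[B=1807872/639805 F=3629056/1320183] → run F
t=16: vr[B=1807872/639805 F=6824960/1320183] → run B
t=17: vr[B=2606848/639805 F=6824960/1320183] → run B
t=18: vr[B=3405824/639805 F=6824960/1320183] → run F
t=19: vr[B=3405824/639805] → run B
t=20: vr[B=840960/127961] → run B
t=21: vr[B=5003776/639805] → run B
t=22: vr[B=5802752/639805] → run B
t=23: (idle)
t=24: (idle)
t=25: (idle)

running at tick 8 = D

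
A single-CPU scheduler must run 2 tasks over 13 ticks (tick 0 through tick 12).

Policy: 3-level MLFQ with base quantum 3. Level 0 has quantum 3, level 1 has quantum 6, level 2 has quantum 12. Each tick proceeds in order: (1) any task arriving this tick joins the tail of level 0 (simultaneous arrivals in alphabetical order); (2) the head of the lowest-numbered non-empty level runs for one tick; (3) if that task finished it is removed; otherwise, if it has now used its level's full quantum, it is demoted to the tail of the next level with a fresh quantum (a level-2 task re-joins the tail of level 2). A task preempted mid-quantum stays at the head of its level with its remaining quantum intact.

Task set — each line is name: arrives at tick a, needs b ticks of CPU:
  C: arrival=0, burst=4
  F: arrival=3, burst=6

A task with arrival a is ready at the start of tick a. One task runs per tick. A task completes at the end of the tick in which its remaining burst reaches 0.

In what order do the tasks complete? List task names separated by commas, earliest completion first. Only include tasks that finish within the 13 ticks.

completion order = C, F

t=0: L0/L1/L2 = C/-/- → run C
t=1: L0/L1/L2 = C/-/- → run C
t=2: L0/L1/L2 = C/-/- → run C
t=3: L0/L1/L2 = F/C/- → run F
t=4: L0/L1/L2 = F/C/- → run F
t=5: L0/L1/L2 = F/C/- → run F
t=6: L0/L1/L2 = -/CF/- → run C
t=7: L0/L1/L2 = -/F/- → run F
t=8: L0/L1/L2 = -/F/- → run F
t=9: L0/L1/L2 = -/F/- → run F
t=10: (idle)
t=11: (idle)
t=12: (idle)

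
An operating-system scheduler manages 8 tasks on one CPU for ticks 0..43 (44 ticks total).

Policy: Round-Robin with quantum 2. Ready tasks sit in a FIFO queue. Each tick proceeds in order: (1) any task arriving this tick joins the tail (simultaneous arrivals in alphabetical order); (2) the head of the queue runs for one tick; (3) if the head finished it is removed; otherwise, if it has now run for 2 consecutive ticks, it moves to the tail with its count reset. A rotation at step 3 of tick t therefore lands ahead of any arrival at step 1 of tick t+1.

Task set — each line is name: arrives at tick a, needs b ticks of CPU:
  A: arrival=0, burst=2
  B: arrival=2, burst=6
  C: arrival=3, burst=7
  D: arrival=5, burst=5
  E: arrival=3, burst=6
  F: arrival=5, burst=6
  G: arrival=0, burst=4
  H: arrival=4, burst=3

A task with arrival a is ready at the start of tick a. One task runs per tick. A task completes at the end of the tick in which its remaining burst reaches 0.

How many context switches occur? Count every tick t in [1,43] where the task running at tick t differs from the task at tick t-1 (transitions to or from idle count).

context switches = 21

t=0: queue=[A,G] q_used=0 → run A
t=1: queue=[A,G] q_used=1 → run A
t=2: queue=[G,B] q_used=0 → run G
t=3: queue=[G,B,C,E] q_used=1 → run G
t=4: queue=[B,C,E,G,H] q_used=0 → run B
t=5: queue=[B,C,E,G,H,D,F] q_used=1 → run B
t=6: queue=[C,E,G,H,D,F,B] q_used=0 → run C
t=7: queue=[C,E,G,H,D,F,B] q_used=1 → run C
t=8: queue=[E,G,H,D,F,B,C] q_used=0 → run E
t=9: queue=[E,G,H,D,F,B,C] q_used=1 → run E
t=10: queue=[G,H,D,F,B,C,E] q_used=0 → run G
t=11: queue=[G,H,D,F,B,C,E] q_used=1 → run G
t=12: queue=[H,D,F,B,C,E] q_used=0 → run H
t=13: queue=[H,D,F,B,C,E] q_used=1 → run H
t=14: queue=[D,F,B,C,E,H] q_used=0 → run D
t=15: queue=[D,F,B,C,E,H] q_used=1 → run D
t=16: queue=[F,B,C,E,H,D] q_used=0 → run F
t=17: queue=[F,B,C,E,H,D] q_used=1 → run F
t=18: queue=[B,C,E,H,D,F] q_used=0 → run B
t=19: queue=[B,C,E,H,D,F] q_used=1 → run B
t=20: queue=[C,E,H,D,F,B] q_used=0 → run C
t=21: queue=[C,E,H,D,F,B] q_used=1 → run C
t=22: queue=[E,H,D,F,B,C] q_used=0 → run E
t=23: queue=[E,H,D,F,B,C] q_used=1 → run E
t=24: queue=[H,D,F,B,C,E] q_used=0 → run H
t=25: queue=[D,F,B,C,E] q_used=0 → run D
t=26: queue=[D,F,B,C,E] q_used=1 → run D
t=27: queue=[F,B,C,E,D] q_used=0 → run F
t=28: queue=[F,B,C,E,D] q_used=1 → run F
t=29: queue=[B,C,E,D,F] q_used=0 → run B
t=30: queue=[B,C,E,D,F] q_used=1 → run B
t=31: queue=[C,E,D,F] q_used=0 → run C
t=32: queue=[C,E,D,F] q_used=1 → run C
t=33: queue=[E,D,F,C] q_used=0 → run E
t=34: queue=[E,D,F,C] q_used=1 → run E
t=35: queue=[D,F,C] q_used=0 → run D
t=36: queue=[F,C] q_used=0 → run F
t=37: queue=[F,C] q_used=1 → run F
t=38: queue=[C] q_used=0 → run C
t=39: (idle)
t=40: (idle)
t=41: (idle)
t=42: (idle)
t=43: (idle)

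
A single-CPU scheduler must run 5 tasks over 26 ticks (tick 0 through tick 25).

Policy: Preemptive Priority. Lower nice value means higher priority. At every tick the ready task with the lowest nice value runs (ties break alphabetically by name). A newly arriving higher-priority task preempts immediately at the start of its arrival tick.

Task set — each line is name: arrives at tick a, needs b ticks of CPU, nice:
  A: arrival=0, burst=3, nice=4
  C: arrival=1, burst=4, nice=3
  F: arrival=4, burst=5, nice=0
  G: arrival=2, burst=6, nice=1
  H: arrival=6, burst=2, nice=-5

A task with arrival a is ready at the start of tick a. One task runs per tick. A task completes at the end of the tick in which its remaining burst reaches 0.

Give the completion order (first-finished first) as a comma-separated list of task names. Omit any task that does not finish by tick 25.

t=0: ready={A} → run A
t=1: ready={A,C} → run C
t=2: ready={A,C,G} → run G
t=3: ready={A,C,G} → run G
t=4: ready={A,C,F,G} → run F
t=5: ready={A,C,F,G} → run F
t=6: ready={A,C,F,G,H} → run H
t=7: ready={A,C,F,G,H} → run H
t=8: ready={A,C,F,G} → run F
t=9: ready={A,C,F,G} → run F
t=10: ready={A,C,F,G} → run F
t=11: ready={A,C,G} → run G
t=12: ready={A,C,G} → run G
t=13: ready={A,C,G} → run G
t=14: ready={A,C,G} → run G
t=15: ready={A,C} → run C
t=16: ready={A,C} → run C
t=17: ready={A,C} → run C
t=18: ready={A} → run A
t=19: ready={A} → run A
t=20: (idle)
t=21: (idle)
t=22: (idle)
t=23: (idle)
t=24: (idle)
t=25: (idle)

completion order = H, F, G, C, A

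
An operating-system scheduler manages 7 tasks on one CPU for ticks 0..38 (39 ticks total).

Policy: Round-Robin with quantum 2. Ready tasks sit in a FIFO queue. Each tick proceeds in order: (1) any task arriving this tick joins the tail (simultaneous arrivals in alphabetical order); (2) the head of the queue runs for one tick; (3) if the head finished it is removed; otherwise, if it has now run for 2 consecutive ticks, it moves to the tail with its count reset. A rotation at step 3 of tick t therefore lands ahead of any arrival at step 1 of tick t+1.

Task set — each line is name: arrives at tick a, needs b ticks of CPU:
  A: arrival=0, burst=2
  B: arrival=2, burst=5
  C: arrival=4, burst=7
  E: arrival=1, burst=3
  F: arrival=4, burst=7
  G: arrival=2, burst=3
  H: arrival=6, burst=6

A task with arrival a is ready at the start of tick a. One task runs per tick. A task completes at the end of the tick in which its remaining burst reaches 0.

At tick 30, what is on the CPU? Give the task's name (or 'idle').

running at tick 30 = H

t=0: queue=[A] q_used=0 → run A
t=1: queue=[A,E] q_used=1 → run A
t=2: queue=[E,B,G] q_used=0 → run E
t=3: queue=[E,B,G] q_used=1 → run E
t=4: queue=[B,G,E,C,F] q_used=0 → run B
t=5: queue=[B,G,E,C,F] q_used=1 → run B
t=6: queue=[G,E,C,F,B,H] q_used=0 → run G
t=7: queue=[G,E,C,F,B,H] q_used=1 → run G
t=8: queue=[E,C,F,B,H,G] q_used=0 → run E
t=9: queue=[C,F,B,H,G] q_used=0 → run C
t=10: queue=[C,F,B,H,G] q_used=1 → run C
t=11: queue=[F,B,H,G,C] q_used=0 → run F
t=12: queue=[F,B,H,G,C] q_used=1 → run F
t=13: queue=[B,H,G,C,F] q_used=0 → run B
t=14: queue=[B,H,G,C,F] q_used=1 → run B
t=15: queue=[H,G,C,F,B] q_used=0 → run H
t=16: queue=[H,G,C,F,B] q_used=1 → run H
t=17: queue=[G,C,F,B,H] q_used=0 → run G
t=18: queue=[C,F,B,H] q_used=0 → run C
t=19: queue=[C,F,B,H] q_used=1 → run C
t=20: queue=[F,B,H,C] q_used=0 → run F
t=21: queue=[F,B,H,C] q_used=1 → run F
t=22: queue=[B,H,C,F] q_used=0 → run B
t=23: queue=[H,C,F] q_used=0 → run H
t=24: queue=[H,C,F] q_used=1 → run H
t=25: queue=[C,F,H] q_used=0 → run C
t=26: queue=[C,F,H] q_used=1 → run C
t=27: queue=[F,H,C] q_used=0 → run F
t=28: queue=[F,H,C] q_used=1 → run F
t=29: queue=[H,C,F] q_used=0 → run H
t=30: queue=[H,C,F] q_used=1 → run H
t=31: queue=[C,F] q_used=0 → run C
t=32: queue=[F] q_used=0 → run F
t=33: (idle)
t=34: (idle)
t=35: (idle)
t=36: (idle)
t=37: (idle)
t=38: (idle)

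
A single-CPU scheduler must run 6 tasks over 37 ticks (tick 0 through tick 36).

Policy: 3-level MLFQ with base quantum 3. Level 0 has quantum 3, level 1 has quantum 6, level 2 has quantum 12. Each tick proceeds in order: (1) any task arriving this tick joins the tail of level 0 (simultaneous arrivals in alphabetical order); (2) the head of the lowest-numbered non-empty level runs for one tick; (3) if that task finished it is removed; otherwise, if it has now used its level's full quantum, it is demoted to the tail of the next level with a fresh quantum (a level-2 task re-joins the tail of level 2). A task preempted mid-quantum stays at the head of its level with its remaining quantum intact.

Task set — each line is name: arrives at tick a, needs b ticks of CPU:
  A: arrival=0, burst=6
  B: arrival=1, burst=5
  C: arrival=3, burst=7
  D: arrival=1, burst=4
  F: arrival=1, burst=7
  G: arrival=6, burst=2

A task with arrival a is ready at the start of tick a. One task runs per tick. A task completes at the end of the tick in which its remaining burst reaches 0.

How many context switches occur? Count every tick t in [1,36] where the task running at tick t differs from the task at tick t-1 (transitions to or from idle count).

t=0: L0/L1/L2 = A/-/- → run A
t=1: L0/L1/L2 = ABDF/-/- → run A
t=2: L0/L1/L2 = ABDF/-/- → run A
t=3: L0/L1/L2 = BDFC/A/- → run B
t=4: L0/L1/L2 = BDFC/A/- → run B
t=5: L0/L1/L2 = BDFC/A/- → run B
t=6: L0/L1/L2 = DFCG/AB/- → run D
t=7: L0/L1/L2 = DFCG/AB/- → run D
t=8: L0/L1/L2 = DFCG/AB/- → run D
t=9: L0/L1/L2 = FCG/ABD/- → run F
t=10: L0/L1/L2 = FCG/ABD/- → run F
t=11: L0/L1/L2 = FCG/ABD/- → run F
t=12: L0/L1/L2 = CG/ABDF/- → run C
t=13: L0/L1/L2 = CG/ABDF/- → run C
t=14: L0/L1/L2 = CG/ABDF/- → run C
t=15: L0/L1/L2 = G/ABDFC/- → run G
t=16: L0/L1/L2 = G/ABDFC/- → run G
t=17: L0/L1/L2 = -/ABDFC/- → run A
t=18: L0/L1/L2 = -/ABDFC/- → run A
t=19: L0/L1/L2 = -/ABDFC/- → run A
t=20: L0/L1/L2 = -/BDFC/- → run B
t=21: L0/L1/L2 = -/BDFC/- → run B
t=22: L0/L1/L2 = -/DFC/- → run D
t=23: L0/L1/L2 = -/FC/- → run F
t=24: L0/L1/L2 = -/FC/- → run F
t=25: L0/L1/L2 = -/FC/- → run F
t=26: L0/L1/L2 = -/FC/- → run F
t=27: L0/L1/L2 = -/C/- → run C
t=28: L0/L1/L2 = -/C/- → run C
t=29: L0/L1/L2 = -/C/- → run C
t=30: L0/L1/L2 = -/C/- → run C
t=31: (idle)
t=32: (idle)
t=33: (idle)
t=34: (idle)
t=35: (idle)
t=36: (idle)

context switches = 11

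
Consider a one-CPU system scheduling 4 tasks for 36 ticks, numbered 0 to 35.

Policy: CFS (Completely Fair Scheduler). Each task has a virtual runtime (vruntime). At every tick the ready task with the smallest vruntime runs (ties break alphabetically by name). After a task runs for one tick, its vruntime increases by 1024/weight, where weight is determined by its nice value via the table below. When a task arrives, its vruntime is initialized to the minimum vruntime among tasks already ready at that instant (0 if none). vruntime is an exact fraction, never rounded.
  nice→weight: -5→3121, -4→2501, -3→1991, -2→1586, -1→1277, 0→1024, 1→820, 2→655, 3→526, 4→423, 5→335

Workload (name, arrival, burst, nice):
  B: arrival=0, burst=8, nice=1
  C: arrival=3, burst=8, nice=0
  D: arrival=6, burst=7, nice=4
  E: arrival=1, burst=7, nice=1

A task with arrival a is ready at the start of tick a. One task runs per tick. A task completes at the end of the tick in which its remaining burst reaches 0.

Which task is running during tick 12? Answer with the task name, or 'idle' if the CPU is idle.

running at tick 12 = E

t=0: vr[B=0] → run B
t=1: vr[B=256/205 E=256/205] → run B
t=2: vr[B=512/205 E=256/205] → run E
t=3: vr[B=512/205 C=512/205 E=512/205] → run B
t=4: vr[B=768/205 C=512/205 E=512/205] → run C
t=5: vr[B=768/205 C=717/205 E=512/205] → run E
t=6: vr[B=768/205 C=717/205 D=717/205 E=768/205] → run C
t=7: vr[B=768/205 C=922/205 D=717/205 E=768/205] → run D
t=8: vr[B=768/205 C=922/205 D=513211/86715 E=768/205] → run B
t=9: vr[B=1024/205 C=922/205 D=513211/86715 E=768/205] → run E
t=10: vr[B=1024/205 C=922/205 D=513211/86715 E=1024/205] → run C
t=11: vr[B=1024/205 C=1127/205 D=513211/86715 E=1024/205] → run B
t=12: vr[B=256/41 C=1127/205 D=513211/86715 E=1024/205] → run E
t=13: vr[B=256/41 C=1127/205 D=513211/86715 E=256/41] → run C
t=14: vr[B=256/41 C=1332/205 D=513211/86715 E=256/41] → run D
t=15: vr[B=256/41 C=1332/205 D=723131/86715 E=256/41] → run B
t=16: vr[B=1536/205 C=1332/205 D=723131/86715 E=256/41] → run E
t=17: vr[B=1536/205 C=1332/205 D=723131/86715 E=1536/205] → run C
t=18: vr[B=1536/205 C=1537/205 D=723131/86715 E=1536/205] → run B
t=19: vr[B=1792/205 C=1537/205 D=723131/86715 E=1536/205] → run E
t=20: vr[B=1792/205 C=1537/205 D=723131/86715 E=1792/205] → run C
t=21: vr[B=1792/205 C=1742/205 D=723131/86715 E=1792/205] → run D
t=22: vr[B=1792/205 C=1742/205 D=311017/28905 E=1792/205] → run C
t=23: vr[B=1792/205 C=1947/205 D=311017/28905 E=1792/205] → run B
t=24: vr[C=1947/205 D=311017/28905 E=1792/205] → run E
t=25: vr[C=1947/205 D=311017/28905] → run C
t=26: vr[D=311017/28905] → run D
t=27: vr[D=1142971/86715] → run D
t=28: vr[D=1352891/86715] → run D
t=29: vr[D=520937/28905] → run D
t=30: (idle)
t=31: (idle)
t=32: (idle)
t=33: (idle)
t=34: (idle)
t=35: (idle)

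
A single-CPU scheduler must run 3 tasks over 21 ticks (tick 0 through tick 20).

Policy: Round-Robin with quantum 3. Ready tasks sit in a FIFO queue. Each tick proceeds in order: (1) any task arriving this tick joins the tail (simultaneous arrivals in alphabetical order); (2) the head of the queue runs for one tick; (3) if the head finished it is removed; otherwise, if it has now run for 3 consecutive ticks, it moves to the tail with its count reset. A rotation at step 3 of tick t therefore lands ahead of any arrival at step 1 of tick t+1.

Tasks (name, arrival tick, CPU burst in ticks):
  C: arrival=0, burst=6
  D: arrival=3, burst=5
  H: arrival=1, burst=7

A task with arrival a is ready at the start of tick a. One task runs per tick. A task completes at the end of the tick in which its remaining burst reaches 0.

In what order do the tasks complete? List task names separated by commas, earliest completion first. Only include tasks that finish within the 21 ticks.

completion order = C, D, H

t=0: queue=[C] q_used=0 → run C
t=1: queue=[C,H] q_used=1 → run C
t=2: queue=[C,H] q_used=2 → run C
t=3: queue=[H,C,D] q_used=0 → run H
t=4: queue=[H,C,D] q_used=1 → run H
t=5: queue=[H,C,D] q_used=2 → run H
t=6: queue=[C,D,H] q_used=0 → run C
t=7: queue=[C,D,H] q_used=1 → run C
t=8: queue=[C,D,H] q_used=2 → run C
t=9: queue=[D,H] q_used=0 → run D
t=10: queue=[D,H] q_used=1 → run D
t=11: queue=[D,H] q_used=2 → run D
t=12: queue=[H,D] q_used=0 → run H
t=13: queue=[H,D] q_used=1 → run H
t=14: queue=[H,D] q_used=2 → run H
t=15: queue=[D,H] q_used=0 → run D
t=16: queue=[D,H] q_used=1 → run D
t=17: queue=[H] q_used=0 → run H
t=18: (idle)
t=19: (idle)
t=20: (idle)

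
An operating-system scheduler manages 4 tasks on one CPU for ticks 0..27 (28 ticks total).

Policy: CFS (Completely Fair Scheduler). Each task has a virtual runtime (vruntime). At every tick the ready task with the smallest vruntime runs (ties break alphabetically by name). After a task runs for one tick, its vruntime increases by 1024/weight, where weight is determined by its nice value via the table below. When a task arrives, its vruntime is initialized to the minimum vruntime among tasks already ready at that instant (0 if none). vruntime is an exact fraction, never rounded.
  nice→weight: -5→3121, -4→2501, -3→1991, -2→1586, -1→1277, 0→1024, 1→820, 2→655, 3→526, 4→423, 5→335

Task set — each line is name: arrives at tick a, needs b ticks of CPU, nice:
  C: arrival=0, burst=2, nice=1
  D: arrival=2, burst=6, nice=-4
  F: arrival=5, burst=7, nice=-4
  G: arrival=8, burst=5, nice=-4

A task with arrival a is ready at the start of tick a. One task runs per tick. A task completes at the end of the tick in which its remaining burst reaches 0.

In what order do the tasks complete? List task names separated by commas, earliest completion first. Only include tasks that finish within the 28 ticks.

completion order = C, D, G, F

t=0: vr[C=0] → run C
t=1: vr[C=256/205] → run C
t=2: vr[D=0] → run D
t=3: vr[D=1024/2501] → run D
t=4: vr[D=2048/2501] → run D
t=5: vr[D=3072/2501 F=3072/2501] → run D
t=6: vr[D=4096/2501 F=3072/2501] → run F
t=7: vr[D=4096/2501 F=4096/2501] → run D
t=8: vr[D=5120/2501 F=4096/2501 G=4096/2501] → run F
t=9: vr[D=5120/2501 F=5120/2501 G=4096/2501] → run G
t=10: vr[D=5120/2501 F=5120/2501 G=5120/2501] → run D
t=11: vr[F=5120/2501 G=5120/2501] → run F
t=12: vr[F=6144/2501 G=5120/2501] → run G
t=13: vr[F=6144/2501 G=6144/2501] → run F
t=14: vr[F=7168/2501 G=6144/2501] → run G
t=15: vr[F=7168/2501 G=7168/2501] → run F
t=16: vr[F=8192/2501 G=7168/2501] → run G
t=17: vr[F=8192/2501 G=8192/2501] → run F
t=18: vr[F=9216/2501 G=8192/2501] → run G
t=19: vr[F=9216/2501] → run F
t=20: (idle)
t=21: (idle)
t=22: (idle)
t=23: (idle)
t=24: (idle)
t=25: (idle)
t=26: (idle)
t=27: (idle)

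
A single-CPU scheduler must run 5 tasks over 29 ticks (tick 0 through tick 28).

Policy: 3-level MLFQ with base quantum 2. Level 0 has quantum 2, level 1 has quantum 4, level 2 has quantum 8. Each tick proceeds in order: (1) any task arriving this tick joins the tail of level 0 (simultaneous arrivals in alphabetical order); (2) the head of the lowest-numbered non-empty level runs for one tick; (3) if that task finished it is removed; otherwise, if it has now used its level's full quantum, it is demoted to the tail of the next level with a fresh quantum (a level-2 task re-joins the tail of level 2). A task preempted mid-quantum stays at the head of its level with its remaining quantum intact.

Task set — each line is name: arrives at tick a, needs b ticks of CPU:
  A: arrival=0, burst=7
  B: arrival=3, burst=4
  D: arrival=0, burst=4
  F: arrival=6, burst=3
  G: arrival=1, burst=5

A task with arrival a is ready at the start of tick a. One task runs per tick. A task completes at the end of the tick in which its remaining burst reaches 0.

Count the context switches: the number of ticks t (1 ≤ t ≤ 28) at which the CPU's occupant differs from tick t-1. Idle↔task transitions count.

t=0: L0/L1/L2 = AD/-/- → run A
t=1: L0/L1/L2 = ADG/-/- → run A
t=2: L0/L1/L2 = DG/A/- → run D
t=3: L0/L1/L2 = DGB/A/- → run D
t=4: L0/L1/L2 = GB/AD/- → run G
t=5: L0/L1/L2 = GB/AD/- → run G
t=6: L0/L1/L2 = BF/ADG/- → run B
t=7: L0/L1/L2 = BF/ADG/- → run B
t=8: L0/L1/L2 = F/ADGB/- → run F
t=9: L0/L1/L2 = F/ADGB/- → run F
t=10: L0/L1/L2 = -/ADGBF/- → run A
t=11: L0/L1/L2 = -/ADGBF/- → run A
t=12: L0/L1/L2 = -/ADGBF/- → run A
t=13: L0/L1/L2 = -/ADGBF/- → run A
t=14: L0/L1/L2 = -/DGBF/A → run D
t=15: L0/L1/L2 = -/DGBF/A → run D
t=16: L0/L1/L2 = -/GBF/A → run G
t=17: L0/L1/L2 = -/GBF/A → run G
t=18: L0/L1/L2 = -/GBF/A → run G
t=19: L0/L1/L2 = -/BF/A → run B
t=20: L0/L1/L2 = -/BF/A → run B
t=21: L0/L1/L2 = -/F/A → run F
t=22: L0/L1/L2 = -/-/A → run A
t=23: (idle)
t=24: (idle)
t=25: (idle)
t=26: (idle)
t=27: (idle)
t=28: (idle)

context switches = 11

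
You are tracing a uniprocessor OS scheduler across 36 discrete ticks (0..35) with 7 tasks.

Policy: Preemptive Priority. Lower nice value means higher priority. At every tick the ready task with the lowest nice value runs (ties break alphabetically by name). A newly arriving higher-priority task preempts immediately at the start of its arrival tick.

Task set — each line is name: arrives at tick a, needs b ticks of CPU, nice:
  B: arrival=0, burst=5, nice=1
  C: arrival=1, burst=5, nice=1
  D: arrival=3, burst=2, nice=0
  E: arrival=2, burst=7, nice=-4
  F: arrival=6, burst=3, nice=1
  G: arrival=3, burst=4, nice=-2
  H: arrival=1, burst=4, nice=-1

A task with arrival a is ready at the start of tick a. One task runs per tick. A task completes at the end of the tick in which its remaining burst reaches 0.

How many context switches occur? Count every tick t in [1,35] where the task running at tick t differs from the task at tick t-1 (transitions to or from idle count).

t=0: ready={B} → run B
t=1: ready={B,C,H} → run H
t=2: ready={B,C,E,H} → run E
t=3: ready={B,C,D,E,G,H} → run E
t=4: ready={B,C,D,E,G,H} → run E
t=5: ready={B,C,D,E,G,H} → run E
t=6: ready={B,C,D,E,F,G,H} → run E
t=7: ready={B,C,D,E,F,G,H} → run E
t=8: ready={B,C,D,E,F,G,H} → run E
t=9: ready={B,C,D,F,G,H} → run G
t=10: ready={B,C,D,F,G,H} → run G
t=11: ready={B,C,D,F,G,H} → run G
t=12: ready={B,C,D,F,G,H} → run G
t=13: ready={B,C,D,F,H} → run H
t=14: ready={B,C,D,F,H} → run H
t=15: ready={B,C,D,F,H} → run H
t=16: ready={B,C,D,F} → run D
t=17: ready={B,C,D,F} → run D
t=18: ready={B,C,F} → run B
t=19: ready={B,C,F} → run B
t=20: ready={B,C,F} → run B
t=21: ready={B,C,F} → run B
t=22: ready={C,F} → run C
t=23: ready={C,F} → run C
t=24: ready={C,F} → run C
t=25: ready={C,F} → run C
t=26: ready={C,F} → run C
t=27: ready={F} → run F
t=28: ready={F} → run F
t=29: ready={F} → run F
t=30: (idle)
t=31: (idle)
t=32: (idle)
t=33: (idle)
t=34: (idle)
t=35: (idle)

context switches = 9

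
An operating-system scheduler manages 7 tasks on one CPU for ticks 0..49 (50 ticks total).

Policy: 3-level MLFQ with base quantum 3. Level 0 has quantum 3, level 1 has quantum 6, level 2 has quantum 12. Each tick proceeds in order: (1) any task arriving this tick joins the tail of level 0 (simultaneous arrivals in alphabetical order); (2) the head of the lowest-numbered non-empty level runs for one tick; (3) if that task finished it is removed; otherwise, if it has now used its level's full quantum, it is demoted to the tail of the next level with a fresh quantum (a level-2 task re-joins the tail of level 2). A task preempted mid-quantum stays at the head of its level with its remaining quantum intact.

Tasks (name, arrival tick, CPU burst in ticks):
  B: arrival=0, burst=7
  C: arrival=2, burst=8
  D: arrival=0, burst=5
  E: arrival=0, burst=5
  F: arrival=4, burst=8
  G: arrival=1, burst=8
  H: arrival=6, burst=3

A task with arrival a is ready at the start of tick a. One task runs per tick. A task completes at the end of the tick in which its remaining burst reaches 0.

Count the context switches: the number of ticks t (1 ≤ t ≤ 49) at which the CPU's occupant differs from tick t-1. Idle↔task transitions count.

t=0: L0/L1/L2 = BDE/-/- → run B
t=1: L0/L1/L2 = BDEG/-/- → run B
t=2: L0/L1/L2 = BDEGC/-/- → run B
t=3: L0/L1/L2 = DEGC/B/- → run D
t=4: L0/L1/L2 = DEGCF/B/- → run D
t=5: L0/L1/L2 = DEGCF/B/- → run D
t=6: L0/L1/L2 = EGCFH/BD/- → run E
t=7: L0/L1/L2 = EGCFH/BD/- → run E
t=8: L0/L1/L2 = EGCFH/BD/- → run E
t=9: L0/L1/L2 = GCFH/BDE/- → run G
t=10: L0/L1/L2 = GCFH/BDE/- → run G
t=11: L0/L1/L2 = GCFH/BDE/- → run G
t=12: L0/L1/L2 = CFH/BDEG/- → run C
t=13: L0/L1/L2 = CFH/BDEG/- → run C
t=14: L0/L1/L2 = CFH/BDEG/- → run C
t=15: L0/L1/L2 = FH/BDEGC/- → run F
t=16: L0/L1/L2 = FH/BDEGC/- → run F
t=17: L0/L1/L2 = FH/BDEGC/- → run F
t=18: L0/L1/L2 = H/BDEGCF/- → run H
t=19: L0/L1/L2 = H/BDEGCF/- → run H
t=20: L0/L1/L2 = H/BDEGCF/- → run H
t=21: L0/L1/L2 = -/BDEGCF/- → run B
t=22: L0/L1/L2 = -/BDEGCF/- → run B
t=23: L0/L1/L2 = -/BDEGCF/- → run B
t=24: L0/L1/L2 = -/BDEGCF/- → run B
t=25: L0/L1/L2 = -/DEGCF/- → run D
t=26: L0/L1/L2 = -/DEGCF/- → run D
t=27: L0/L1/L2 = -/EGCF/- → run E
t=28: L0/L1/L2 = -/EGCF/- → run E
t=29: L0/L1/L2 = -/GCF/- → run G
t=30: L0/L1/L2 = -/GCF/- → run G
t=31: L0/L1/L2 = -/GCF/- → run G
t=32: L0/L1/L2 = -/GCF/- → run G
t=33: L0/L1/L2 = -/GCF/- → run G
t=34: L0/L1/L2 = -/CF/- → run C
t=35: L0/L1/L2 = -/CF/- → run C
t=36: L0/L1/L2 = -/CF/- → run C
t=37: L0/L1/L2 = -/CF/- → run C
t=38: L0/L1/L2 = -/CF/- → run C
t=39: L0/L1/L2 = -/F/- → run F
t=40: L0/L1/L2 = -/F/- → run F
t=41: L0/L1/L2 = -/F/- → run F
t=42: L0/L1/L2 = -/F/- → run F
t=43: L0/L1/L2 = -/F/- → run F
t=44: (idle)
t=45: (idle)
t=46: (idle)
t=47: (idle)
t=48: (idle)
t=49: (idle)

context switches = 13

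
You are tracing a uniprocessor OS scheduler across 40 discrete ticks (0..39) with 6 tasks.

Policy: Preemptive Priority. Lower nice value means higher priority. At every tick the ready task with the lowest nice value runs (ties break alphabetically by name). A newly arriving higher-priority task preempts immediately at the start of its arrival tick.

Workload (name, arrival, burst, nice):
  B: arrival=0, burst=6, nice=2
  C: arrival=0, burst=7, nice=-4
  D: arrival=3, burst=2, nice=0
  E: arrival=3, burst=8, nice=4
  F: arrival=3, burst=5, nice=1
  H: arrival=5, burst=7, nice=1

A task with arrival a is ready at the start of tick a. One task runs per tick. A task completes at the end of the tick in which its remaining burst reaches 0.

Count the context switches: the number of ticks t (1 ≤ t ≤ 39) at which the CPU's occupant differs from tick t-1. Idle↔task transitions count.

context switches = 6

t=0: ready={B,C} → run C
t=1: ready={B,C} → run C
t=2: ready={B,C} → run C
t=3: ready={B,C,D,E,F} → run C
t=4: ready={B,C,D,E,F} → run C
t=5: ready={B,C,D,E,F,H} → run C
t=6: ready={B,C,D,E,F,H} → run C
t=7: ready={B,D,E,F,H} → run D
t=8: ready={B,D,E,F,H} → run D
t=9: ready={B,E,F,H} → run F
t=10: ready={B,E,F,H} → run F
t=11: ready={B,E,F,H} → run F
t=12: ready={B,E,F,H} → run F
t=13: ready={B,E,F,H} → run F
t=14: ready={B,E,H} → run H
t=15: ready={B,E,H} → run H
t=16: ready={B,E,H} → run H
t=17: ready={B,E,H} → run H
t=18: ready={B,E,H} → run H
t=19: ready={B,E,H} → run H
t=20: ready={B,E,H} → run H
t=21: ready={B,E} → run B
t=22: ready={B,E} → run B
t=23: ready={B,E} → run B
t=24: ready={B,E} → run B
t=25: ready={B,E} → run B
t=26: ready={B,E} → run B
t=27: ready={E} → run E
t=28: ready={E} → run E
t=29: ready={E} → run E
t=30: ready={E} → run E
t=31: ready={E} → run E
t=32: ready={E} → run E
t=33: ready={E} → run E
t=34: ready={E} → run E
t=35: (idle)
t=36: (idle)
t=37: (idle)
t=38: (idle)
t=39: (idle)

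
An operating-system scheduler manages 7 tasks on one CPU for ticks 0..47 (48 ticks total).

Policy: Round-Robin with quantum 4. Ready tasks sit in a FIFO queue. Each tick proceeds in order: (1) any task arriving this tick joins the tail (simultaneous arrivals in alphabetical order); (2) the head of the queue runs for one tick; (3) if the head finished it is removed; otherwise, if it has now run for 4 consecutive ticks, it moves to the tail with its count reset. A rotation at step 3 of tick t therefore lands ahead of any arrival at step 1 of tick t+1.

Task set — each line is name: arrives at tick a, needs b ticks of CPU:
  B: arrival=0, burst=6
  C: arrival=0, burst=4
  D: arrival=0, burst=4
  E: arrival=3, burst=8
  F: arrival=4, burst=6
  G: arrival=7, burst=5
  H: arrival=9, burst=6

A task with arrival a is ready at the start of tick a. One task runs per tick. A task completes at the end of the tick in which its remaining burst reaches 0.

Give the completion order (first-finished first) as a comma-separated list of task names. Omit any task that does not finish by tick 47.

t=0: queue=[B,C,D] q_used=0 → run B
t=1: queue=[B,C,D] q_used=1 → run B
t=2: queue=[B,C,D] q_used=2 → run B
t=3: queue=[B,C,D,E] q_used=3 → run B
t=4: queue=[C,D,E,B,F] q_used=0 → run C
t=5: queue=[C,D,E,B,F] q_used=1 → run C
t=6: queue=[C,D,E,B,F] q_used=2 → run C
t=7: queue=[C,D,E,B,F,G] q_used=3 → run C
t=8: queue=[D,E,B,F,G] q_used=0 → run D
t=9: queue=[D,E,B,F,G,H] q_used=1 → run D
t=10: queue=[D,E,B,F,G,H] q_used=2 → run D
t=11: queue=[D,E,B,F,G,H] q_used=3 → run D
t=12: queue=[E,B,F,G,H] q_used=0 → run E
t=13: queue=[E,B,F,G,H] q_used=1 → run E
t=14: queue=[E,B,F,G,H] q_used=2 → run E
t=15: queue=[E,B,F,G,H] q_used=3 → run E
t=16: queue=[B,F,G,H,E] q_used=0 → run B
t=17: queue=[B,F,G,H,E] q_used=1 → run B
t=18: queue=[F,G,H,E] q_used=0 → run F
t=19: queue=[F,G,H,E] q_used=1 → run F
t=20: queue=[F,G,H,E] q_used=2 → run F
t=21: queue=[F,G,H,E] q_used=3 → run F
t=22: queue=[G,H,E,F] q_used=0 → run G
t=23: queue=[G,H,E,F] q_used=1 → run G
t=24: queue=[G,H,E,F] q_used=2 → run G
t=25: queue=[G,H,E,F] q_used=3 → run G
t=26: queue=[H,E,F,G] q_used=0 → run H
t=27: queue=[H,E,F,G] q_used=1 → run H
t=28: queue=[H,E,F,G] q_used=2 → run H
t=29: queue=[H,E,F,G] q_used=3 → run H
t=30: queue=[E,F,G,H] q_used=0 → run E
t=31: queue=[E,F,G,H] q_used=1 → run E
t=32: queue=[E,F,G,H] q_used=2 → run E
t=33: queue=[E,F,G,H] q_used=3 → run E
t=34: queue=[F,G,H] q_used=0 → run F
t=35: queue=[F,G,H] q_used=1 → run F
t=36: queue=[G,H] q_used=0 → run G
t=37: queue=[H] q_used=0 → run H
t=38: queue=[H] q_used=1 → run H
t=39: (idle)
t=40: (idle)
t=41: (idle)
t=42: (idle)
t=43: (idle)
t=44: (idle)
t=45: (idle)
t=46: (idle)
t=47: (idle)

completion order = C, D, B, E, F, G, H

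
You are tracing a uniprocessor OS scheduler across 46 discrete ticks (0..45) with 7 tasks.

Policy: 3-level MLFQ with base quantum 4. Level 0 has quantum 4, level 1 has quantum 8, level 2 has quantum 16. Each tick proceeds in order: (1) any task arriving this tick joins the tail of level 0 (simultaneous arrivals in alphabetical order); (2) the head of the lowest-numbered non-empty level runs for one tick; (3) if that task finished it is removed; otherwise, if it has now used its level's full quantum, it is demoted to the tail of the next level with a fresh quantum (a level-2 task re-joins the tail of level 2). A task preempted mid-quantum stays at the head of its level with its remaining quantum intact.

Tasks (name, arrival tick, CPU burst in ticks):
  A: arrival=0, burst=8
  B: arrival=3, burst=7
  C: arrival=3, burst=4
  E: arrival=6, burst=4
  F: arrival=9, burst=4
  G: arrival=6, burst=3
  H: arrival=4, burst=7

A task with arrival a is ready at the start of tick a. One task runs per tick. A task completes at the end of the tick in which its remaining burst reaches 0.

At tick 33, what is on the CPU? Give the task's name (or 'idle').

t=0: L0/L1/L2 = A/-/- → run A
t=1: L0/L1/L2 = A/-/- → run A
t=2: L0/L1/L2 = A/-/- → run A
t=3: L0/L1/L2 = ABC/-/- → run A
t=4: L0/L1/L2 = BCH/A/- → run B
t=5: L0/L1/L2 = BCH/A/- → run B
t=6: L0/L1/L2 = BCHEG/A/- → run B
t=7: L0/L1/L2 = BCHEG/A/- → run B
t=8: L0/L1/L2 = CHEG/AB/- → run C
t=9: L0/L1/L2 = CHEGF/AB/- → run C
t=10: L0/L1/L2 = CHEGF/AB/- → run C
t=11: L0/L1/L2 = CHEGF/AB/- → run C
t=12: L0/L1/L2 = HEGF/AB/- → run H
t=13: L0/L1/L2 = HEGF/AB/- → run H
t=14: L0/L1/L2 = HEGF/AB/- → run H
t=15: L0/L1/L2 = HEGF/AB/- → run H
t=16: L0/L1/L2 = EGF/ABH/- → run E
t=17: L0/L1/L2 = EGF/ABH/- → run E
t=18: L0/L1/L2 = EGF/ABH/- → run E
t=19: L0/L1/L2 = EGF/ABH/- → run E
t=20: L0/L1/L2 = GF/ABH/- → run G
t=21: L0/L1/L2 = GF/ABH/- → run G
t=22: L0/L1/L2 = GF/ABH/- → run G
t=23: L0/L1/L2 = F/ABH/- → run F
t=24: L0/L1/L2 = F/ABH/- → run F
t=25: L0/L1/L2 = F/ABH/- → run F
t=26: L0/L1/L2 = F/ABH/- → run F
t=27: L0/L1/L2 = -/ABH/- → run A
t=28: L0/L1/L2 = -/ABH/- → run A
t=29: L0/L1/L2 = -/ABH/- → run A
t=30: L0/L1/L2 = -/ABH/- → run A
t=31: L0/L1/L2 = -/BH/- → run B
t=32: L0/L1/L2 = -/BH/- → run B
t=33: L0/L1/L2 = -/BH/- → run B
t=34: L0/L1/L2 = -/H/- → run H
t=35: L0/L1/L2 = -/H/- → run H
t=36: L0/L1/L2 = -/H/- → run H
t=37: (idle)
t=38: (idle)
t=39: (idle)
t=40: (idle)
t=41: (idle)
t=42: (idle)
t=43: (idle)
t=44: (idle)
t=45: (idle)

running at tick 33 = B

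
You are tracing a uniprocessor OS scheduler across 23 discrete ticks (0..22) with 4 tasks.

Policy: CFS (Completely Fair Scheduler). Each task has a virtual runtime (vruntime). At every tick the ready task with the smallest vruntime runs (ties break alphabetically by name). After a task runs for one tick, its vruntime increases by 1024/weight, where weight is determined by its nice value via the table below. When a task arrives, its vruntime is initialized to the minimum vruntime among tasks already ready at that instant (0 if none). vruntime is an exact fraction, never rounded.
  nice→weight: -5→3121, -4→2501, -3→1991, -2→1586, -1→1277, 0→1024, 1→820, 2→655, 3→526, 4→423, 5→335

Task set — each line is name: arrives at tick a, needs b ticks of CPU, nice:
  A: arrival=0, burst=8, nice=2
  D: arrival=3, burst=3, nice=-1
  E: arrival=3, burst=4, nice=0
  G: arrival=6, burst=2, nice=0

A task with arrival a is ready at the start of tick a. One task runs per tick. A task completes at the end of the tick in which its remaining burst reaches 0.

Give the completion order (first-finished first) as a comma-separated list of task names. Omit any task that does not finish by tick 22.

t=0: vr[A=0] → run A
t=1: vr[A=1024/655] → run A
t=2: vr[A=2048/655] → run A
t=3: vr[A=3072/655 D=3072/655 E=3072/655] → run A
t=4: vr[A=4096/655 D=3072/655 E=3072/655] → run D
t=5: vr[A=4096/655 D=4593664/836435 E=3072/655] → run E
t=6: vr[A=4096/655 D=4593664/836435 E=3727/655 G=4593664/836435] → run D
t=7: vr[A=4096/655 D=5264384/836435 E=3727/655 G=4593664/836435] → run G
t=8: vr[A=4096/655 D=5264384/836435 E=3727/655 G=5430099/836435] → run E
t=9: vr[A=4096/655 D=5264384/836435 E=4382/655 G=5430099/836435] → run A
t=10: vr[A=1024/131 D=5264384/836435 E=4382/655 G=5430099/836435] → run D
t=11: vr[A=1024/131 E=4382/655 G=5430099/836435] → run G
t=12: vr[A=1024/131 E=4382/655] → run E
t=13: vr[A=1024/131 E=5037/655] → run E
t=14: vr[A=1024/131] → run A
t=15: vr[A=6144/655] → run A
t=16: vr[A=7168/655] → run A
t=17: (idle)
t=18: (idle)
t=19: (idle)
t=20: (idle)
t=21: (idle)
t=22: (idle)

completion order = D, G, E, A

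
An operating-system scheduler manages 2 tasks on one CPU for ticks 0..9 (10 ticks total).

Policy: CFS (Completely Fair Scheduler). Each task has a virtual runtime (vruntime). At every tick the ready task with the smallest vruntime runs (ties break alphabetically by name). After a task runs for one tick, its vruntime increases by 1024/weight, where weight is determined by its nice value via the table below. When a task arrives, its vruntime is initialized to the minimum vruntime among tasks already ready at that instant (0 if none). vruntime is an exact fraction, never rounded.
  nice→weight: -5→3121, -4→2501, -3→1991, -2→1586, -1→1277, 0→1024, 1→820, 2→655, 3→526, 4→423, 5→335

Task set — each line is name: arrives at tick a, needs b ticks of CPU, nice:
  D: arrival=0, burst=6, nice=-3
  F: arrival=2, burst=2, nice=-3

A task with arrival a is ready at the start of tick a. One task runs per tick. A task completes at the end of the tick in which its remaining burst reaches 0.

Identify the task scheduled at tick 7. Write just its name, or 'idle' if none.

running at tick 7 = D

t=0: vr[D=0] → run D
t=1: vr[D=1024/1991] → run D
t=2: vr[D=2048/1991 F=2048/1991] → run D
t=3: vr[D=3072/1991 F=2048/1991] → run F
t=4: vr[D=3072/1991 F=3072/1991] → run D
t=5: vr[D=4096/1991 F=3072/1991] → run F
t=6: vr[D=4096/1991] → run D
t=7: vr[D=5120/1991] → run D
t=8: (idle)
t=9: (idle)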